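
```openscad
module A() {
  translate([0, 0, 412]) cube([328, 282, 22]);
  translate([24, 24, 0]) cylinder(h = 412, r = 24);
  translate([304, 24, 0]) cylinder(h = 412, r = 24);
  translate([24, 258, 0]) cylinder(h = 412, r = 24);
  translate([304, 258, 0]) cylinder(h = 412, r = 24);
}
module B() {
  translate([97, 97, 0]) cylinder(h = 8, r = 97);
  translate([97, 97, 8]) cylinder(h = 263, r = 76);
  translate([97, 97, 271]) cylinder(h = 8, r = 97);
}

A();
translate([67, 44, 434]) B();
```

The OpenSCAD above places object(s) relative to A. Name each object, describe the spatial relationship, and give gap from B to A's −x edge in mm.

The spool's min-x is at 67; the stool's min-x is 0; gap = 67 mm.

A is a stool. B is a spool. The spool is on top of the stool, centred. The gap from the spool to the stool's −x edge is 67 mm.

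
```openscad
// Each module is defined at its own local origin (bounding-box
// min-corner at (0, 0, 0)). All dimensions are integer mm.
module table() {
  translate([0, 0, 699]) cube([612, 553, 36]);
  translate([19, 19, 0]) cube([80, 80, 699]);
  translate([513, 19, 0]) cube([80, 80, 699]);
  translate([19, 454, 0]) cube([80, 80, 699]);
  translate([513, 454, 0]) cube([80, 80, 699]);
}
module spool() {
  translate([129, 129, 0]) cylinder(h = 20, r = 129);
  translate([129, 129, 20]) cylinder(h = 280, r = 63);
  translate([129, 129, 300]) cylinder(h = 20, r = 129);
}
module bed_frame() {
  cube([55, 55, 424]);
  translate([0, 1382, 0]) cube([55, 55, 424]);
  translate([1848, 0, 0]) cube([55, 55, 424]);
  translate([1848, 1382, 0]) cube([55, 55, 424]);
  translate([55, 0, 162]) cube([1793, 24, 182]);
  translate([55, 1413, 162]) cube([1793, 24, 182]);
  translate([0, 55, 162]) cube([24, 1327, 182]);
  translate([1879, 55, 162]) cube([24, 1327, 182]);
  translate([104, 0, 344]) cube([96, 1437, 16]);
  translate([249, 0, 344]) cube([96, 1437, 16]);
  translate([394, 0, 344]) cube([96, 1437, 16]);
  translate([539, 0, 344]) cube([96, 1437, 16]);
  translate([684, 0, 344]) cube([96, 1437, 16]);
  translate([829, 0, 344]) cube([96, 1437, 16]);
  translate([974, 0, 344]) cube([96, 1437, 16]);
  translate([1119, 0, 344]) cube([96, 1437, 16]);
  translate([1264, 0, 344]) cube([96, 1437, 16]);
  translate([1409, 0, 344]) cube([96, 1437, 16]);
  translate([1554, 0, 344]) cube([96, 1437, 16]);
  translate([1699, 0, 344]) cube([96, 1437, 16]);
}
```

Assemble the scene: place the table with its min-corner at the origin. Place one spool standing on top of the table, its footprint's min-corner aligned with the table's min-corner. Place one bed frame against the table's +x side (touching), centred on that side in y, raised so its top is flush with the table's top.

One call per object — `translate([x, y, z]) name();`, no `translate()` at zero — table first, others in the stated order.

table();
translate([0, 0, 735]) spool();
translate([612, -442, 311]) bed_frame();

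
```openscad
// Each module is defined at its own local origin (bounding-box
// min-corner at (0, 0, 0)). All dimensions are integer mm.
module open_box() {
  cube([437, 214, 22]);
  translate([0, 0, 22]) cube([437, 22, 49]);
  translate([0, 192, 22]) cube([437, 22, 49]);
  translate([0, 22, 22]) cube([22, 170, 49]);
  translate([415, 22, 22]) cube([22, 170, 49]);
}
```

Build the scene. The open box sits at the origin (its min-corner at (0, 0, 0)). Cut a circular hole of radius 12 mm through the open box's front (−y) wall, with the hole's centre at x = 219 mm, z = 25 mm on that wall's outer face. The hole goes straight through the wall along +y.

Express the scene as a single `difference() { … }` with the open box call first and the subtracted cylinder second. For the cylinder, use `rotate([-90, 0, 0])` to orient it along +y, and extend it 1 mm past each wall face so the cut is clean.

difference() {
  open_box();
  translate([219, -1, 25]) rotate([-90, 0, 0]) cylinder(h = 24, r = 12);
}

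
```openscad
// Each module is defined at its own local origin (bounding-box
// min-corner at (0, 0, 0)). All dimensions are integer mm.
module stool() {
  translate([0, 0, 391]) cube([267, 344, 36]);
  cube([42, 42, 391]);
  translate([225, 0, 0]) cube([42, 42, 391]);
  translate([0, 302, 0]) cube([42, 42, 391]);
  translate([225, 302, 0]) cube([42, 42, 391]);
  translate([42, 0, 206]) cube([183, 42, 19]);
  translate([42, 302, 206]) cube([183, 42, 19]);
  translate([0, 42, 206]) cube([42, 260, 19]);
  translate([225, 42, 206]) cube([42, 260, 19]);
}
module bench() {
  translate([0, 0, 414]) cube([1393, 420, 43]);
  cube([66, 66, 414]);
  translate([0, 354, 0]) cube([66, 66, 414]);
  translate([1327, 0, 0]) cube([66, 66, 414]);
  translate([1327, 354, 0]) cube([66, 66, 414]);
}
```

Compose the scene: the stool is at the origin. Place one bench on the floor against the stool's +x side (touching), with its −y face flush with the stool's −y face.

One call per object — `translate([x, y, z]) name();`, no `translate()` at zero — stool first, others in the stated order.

stool();
translate([267, 0, 0]) bench();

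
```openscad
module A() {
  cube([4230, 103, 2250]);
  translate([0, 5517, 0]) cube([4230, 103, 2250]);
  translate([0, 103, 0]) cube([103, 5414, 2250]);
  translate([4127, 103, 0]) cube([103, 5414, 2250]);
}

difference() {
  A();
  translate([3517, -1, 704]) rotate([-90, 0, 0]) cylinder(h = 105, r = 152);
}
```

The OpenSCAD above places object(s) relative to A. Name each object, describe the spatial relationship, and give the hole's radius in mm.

The subtracted cylinder has r = 152 mm.

A is a house frame. The house frame has a circular hole through its front wall. The hole's radius is 152 mm.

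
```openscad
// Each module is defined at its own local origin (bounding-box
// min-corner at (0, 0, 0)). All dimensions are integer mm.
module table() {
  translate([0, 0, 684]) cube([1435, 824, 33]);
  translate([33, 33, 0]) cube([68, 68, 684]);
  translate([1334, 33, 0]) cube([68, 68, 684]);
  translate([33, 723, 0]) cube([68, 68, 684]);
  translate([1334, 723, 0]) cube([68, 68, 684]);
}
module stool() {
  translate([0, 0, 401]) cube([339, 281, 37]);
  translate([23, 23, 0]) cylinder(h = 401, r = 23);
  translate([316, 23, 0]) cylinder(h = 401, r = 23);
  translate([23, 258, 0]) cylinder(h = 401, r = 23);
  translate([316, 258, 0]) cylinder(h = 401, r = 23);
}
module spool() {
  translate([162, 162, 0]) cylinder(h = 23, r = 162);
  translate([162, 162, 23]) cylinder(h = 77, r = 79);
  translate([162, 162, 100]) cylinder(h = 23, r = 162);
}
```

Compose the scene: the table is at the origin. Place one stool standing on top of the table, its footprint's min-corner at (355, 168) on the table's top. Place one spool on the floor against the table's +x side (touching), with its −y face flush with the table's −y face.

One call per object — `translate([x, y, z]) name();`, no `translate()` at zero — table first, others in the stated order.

table();
translate([355, 168, 717]) stool();
translate([1435, 0, 0]) spool();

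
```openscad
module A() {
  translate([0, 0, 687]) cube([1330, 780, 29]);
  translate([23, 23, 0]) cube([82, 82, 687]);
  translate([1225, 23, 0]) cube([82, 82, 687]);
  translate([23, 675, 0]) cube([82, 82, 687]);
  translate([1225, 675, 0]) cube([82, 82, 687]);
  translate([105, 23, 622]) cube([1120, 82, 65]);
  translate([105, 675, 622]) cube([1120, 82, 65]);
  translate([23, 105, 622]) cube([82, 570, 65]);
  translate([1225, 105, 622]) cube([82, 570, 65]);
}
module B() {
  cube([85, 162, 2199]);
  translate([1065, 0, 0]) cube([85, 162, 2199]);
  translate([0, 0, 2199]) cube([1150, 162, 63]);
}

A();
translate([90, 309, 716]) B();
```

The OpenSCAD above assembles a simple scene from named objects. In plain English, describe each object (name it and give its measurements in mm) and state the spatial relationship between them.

A is a table: top 1330 mm (x) × 780 mm (y), 29 mm thick, upper face at z = 716 mm, on four 82×82 mm square legs, each inset 23 mm from the nearest pair of top edges, running from z = 0 to the bottom of the top. Four apron rails, 82 mm thick and 65 mm tall, run between adjacent legs with their top edges flush with the underside of the top and their outer faces flush with the legs' outer faces.

B is a door frame. The clear opening is 980 mm wide and 2199 mm high. Two 85 mm wide jambs, 162 mm deep, stand either side of the opening from the floor to the top of the opening. A 63 mm thick head sits across the top of both jambs, spanning the full outside width of the frame.

The door frame is on top of the table, centred.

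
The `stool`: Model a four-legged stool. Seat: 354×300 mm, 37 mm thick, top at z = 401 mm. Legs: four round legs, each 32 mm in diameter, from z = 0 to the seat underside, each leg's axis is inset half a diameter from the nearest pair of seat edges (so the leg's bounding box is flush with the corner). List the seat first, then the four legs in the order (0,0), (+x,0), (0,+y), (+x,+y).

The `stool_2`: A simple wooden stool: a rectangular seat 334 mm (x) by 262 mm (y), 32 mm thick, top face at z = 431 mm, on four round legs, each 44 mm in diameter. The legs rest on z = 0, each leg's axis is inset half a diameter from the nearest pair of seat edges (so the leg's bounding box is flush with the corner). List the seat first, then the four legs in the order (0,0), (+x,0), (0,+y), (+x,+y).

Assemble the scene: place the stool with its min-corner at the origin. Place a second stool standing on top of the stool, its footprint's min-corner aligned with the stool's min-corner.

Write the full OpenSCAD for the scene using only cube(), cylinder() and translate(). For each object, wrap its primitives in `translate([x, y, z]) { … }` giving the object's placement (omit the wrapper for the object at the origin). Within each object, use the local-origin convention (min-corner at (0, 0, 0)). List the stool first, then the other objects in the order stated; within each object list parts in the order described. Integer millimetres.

translate([0, 0, 364]) cube([354, 300, 37]);
translate([16, 16, 0]) cylinder(h = 364, r = 16);
translate([338, 16, 0]) cylinder(h = 364, r = 16);
translate([16, 284, 0]) cylinder(h = 364, r = 16);
translate([338, 284, 0]) cylinder(h = 364, r = 16);
translate([0, 0, 401]) {
  translate([0, 0, 399]) cube([334, 262, 32]);
  translate([22, 22, 0]) cylinder(h = 399, r = 22);
  translate([312, 22, 0]) cylinder(h = 399, r = 22);
  translate([22, 240, 0]) cylinder(h = 399, r = 22);
  translate([312, 240, 0]) cylinder(h = 399, r = 22);
}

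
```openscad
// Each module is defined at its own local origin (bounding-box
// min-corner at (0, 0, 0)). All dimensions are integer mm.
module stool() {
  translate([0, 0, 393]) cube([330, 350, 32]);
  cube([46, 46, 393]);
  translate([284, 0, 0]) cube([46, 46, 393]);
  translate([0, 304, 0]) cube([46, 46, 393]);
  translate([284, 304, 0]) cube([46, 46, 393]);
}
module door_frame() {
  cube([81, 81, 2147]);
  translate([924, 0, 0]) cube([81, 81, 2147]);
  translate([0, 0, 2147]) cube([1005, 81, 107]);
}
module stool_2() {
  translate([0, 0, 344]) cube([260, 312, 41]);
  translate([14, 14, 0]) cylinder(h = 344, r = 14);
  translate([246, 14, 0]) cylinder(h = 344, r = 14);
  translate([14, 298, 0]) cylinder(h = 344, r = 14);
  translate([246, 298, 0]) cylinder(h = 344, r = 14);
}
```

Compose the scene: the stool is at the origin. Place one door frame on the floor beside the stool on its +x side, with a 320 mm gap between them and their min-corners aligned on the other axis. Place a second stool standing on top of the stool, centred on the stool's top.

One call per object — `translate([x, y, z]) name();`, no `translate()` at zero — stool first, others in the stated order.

stool();
translate([650, 0, 0]) door_frame();
translate([35, 19, 425]) stool_2();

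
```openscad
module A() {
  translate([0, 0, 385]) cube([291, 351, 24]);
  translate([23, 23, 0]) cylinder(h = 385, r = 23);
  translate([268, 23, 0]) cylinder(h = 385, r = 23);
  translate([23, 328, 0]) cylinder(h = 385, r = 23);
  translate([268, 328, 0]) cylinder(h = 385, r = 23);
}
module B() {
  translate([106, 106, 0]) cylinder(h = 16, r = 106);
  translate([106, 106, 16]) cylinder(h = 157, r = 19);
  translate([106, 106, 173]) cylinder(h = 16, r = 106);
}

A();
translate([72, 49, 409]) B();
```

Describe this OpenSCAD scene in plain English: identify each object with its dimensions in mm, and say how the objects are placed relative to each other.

A is a simple wooden stool: a rectangular seat 291 mm (x) by 351 mm (y), 24 mm thick, top face at z = 409 mm, on four round legs, each 46 mm in diameter. The legs rest on z = 0, each leg's axis is inset half a diameter from the nearest pair of seat edges (so the leg's bounding box is flush with the corner).

B is a spool: two coaxial disc flanges of radius 106 mm and thickness 16 mm, joined by a core cylinder of radius 19 mm and height 157 mm. The lower flange rests on z = 0 and the three cylinders share a vertical axis.

The spool is on top of the stool.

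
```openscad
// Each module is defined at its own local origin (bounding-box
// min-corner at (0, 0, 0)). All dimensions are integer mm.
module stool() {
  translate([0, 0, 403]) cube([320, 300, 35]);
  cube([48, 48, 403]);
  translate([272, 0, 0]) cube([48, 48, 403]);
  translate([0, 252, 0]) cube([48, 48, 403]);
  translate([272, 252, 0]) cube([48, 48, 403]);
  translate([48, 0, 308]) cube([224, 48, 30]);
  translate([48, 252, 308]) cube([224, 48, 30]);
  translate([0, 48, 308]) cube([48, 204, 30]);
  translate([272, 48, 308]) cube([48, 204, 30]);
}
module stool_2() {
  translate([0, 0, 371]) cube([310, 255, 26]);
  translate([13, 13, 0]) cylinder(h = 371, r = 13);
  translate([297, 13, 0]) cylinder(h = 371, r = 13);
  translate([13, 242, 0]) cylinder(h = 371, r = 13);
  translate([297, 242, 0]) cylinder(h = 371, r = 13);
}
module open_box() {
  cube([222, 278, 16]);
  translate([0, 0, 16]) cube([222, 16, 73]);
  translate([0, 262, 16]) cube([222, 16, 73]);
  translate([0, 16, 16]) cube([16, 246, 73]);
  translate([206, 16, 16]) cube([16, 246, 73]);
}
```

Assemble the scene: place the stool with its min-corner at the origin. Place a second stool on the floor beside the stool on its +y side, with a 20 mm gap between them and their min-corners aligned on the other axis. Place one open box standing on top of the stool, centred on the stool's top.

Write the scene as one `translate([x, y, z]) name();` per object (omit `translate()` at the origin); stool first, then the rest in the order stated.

stool();
translate([0, 320, 0]) stool_2();
translate([49, 11, 438]) open_box();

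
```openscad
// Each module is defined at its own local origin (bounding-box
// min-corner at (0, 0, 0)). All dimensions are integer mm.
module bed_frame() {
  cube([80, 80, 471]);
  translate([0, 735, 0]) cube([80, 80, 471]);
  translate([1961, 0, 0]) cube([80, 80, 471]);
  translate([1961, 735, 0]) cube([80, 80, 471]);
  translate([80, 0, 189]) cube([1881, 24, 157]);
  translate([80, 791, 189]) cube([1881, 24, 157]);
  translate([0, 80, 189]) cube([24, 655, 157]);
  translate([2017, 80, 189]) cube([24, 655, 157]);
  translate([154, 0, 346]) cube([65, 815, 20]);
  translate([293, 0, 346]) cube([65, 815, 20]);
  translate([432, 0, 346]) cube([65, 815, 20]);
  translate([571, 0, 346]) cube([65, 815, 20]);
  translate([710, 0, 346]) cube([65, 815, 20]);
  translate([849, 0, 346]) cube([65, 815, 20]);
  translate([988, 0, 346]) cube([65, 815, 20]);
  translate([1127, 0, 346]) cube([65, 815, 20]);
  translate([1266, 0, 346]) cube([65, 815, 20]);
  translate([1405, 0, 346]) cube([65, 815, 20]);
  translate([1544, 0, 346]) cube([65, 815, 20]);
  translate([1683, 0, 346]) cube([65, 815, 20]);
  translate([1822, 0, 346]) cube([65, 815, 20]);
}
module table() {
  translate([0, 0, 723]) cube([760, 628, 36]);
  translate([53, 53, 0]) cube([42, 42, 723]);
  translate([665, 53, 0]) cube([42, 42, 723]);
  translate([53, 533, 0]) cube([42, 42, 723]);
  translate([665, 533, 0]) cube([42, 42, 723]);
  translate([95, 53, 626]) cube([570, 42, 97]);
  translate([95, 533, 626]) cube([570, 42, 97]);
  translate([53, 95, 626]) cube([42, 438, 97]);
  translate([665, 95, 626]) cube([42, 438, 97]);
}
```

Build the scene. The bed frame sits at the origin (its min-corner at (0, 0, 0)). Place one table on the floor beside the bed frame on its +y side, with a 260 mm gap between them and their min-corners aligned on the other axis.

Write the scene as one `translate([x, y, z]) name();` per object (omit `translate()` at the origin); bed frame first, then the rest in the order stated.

bed_frame();
translate([0, 1075, 0]) table();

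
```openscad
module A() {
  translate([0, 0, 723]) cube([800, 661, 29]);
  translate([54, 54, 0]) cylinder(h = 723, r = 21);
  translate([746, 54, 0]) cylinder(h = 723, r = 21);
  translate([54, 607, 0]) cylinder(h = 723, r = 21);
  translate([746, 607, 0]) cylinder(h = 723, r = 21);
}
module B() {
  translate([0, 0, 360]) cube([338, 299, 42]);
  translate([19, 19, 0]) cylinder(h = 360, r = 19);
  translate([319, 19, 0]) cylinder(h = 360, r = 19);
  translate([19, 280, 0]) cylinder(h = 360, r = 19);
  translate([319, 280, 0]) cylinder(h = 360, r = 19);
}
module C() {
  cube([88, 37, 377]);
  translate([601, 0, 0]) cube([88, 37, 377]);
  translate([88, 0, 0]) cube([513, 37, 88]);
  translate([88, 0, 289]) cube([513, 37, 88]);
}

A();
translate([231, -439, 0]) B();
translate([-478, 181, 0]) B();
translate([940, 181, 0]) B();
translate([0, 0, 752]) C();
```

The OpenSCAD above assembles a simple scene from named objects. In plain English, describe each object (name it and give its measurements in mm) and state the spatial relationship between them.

A is a table with a 800×661 mm rectangular top, 29 mm thick, top surface at z = 752 mm, supported by four round legs of 42 mm diameter, each leg's bounding box inset 33 mm from the nearest pair of top edges, running from the floor.

B is a four-legged stool. The seat is 338×299 mm, 42 mm thick, top at z = 402 mm. It stands on four round legs, each 38 mm in diameter, from z = 0 to the seat underside, each leg's axis is inset half a diameter from the nearest pair of seat edges (so the leg's bounding box is flush with the corner).

C is a rectangular picture frame lying in the x–z plane (depth along y). The opening is 513 mm wide (x) by 201 mm tall (z), surrounded by a border 88 mm wide on all four sides. The frame is 37 mm deep and is made of two full-height vertical stiles with two horizontal rails fitted between them.

Three stools sit around the table at the −y, −x, +x sides. The picture frame is on top of the table.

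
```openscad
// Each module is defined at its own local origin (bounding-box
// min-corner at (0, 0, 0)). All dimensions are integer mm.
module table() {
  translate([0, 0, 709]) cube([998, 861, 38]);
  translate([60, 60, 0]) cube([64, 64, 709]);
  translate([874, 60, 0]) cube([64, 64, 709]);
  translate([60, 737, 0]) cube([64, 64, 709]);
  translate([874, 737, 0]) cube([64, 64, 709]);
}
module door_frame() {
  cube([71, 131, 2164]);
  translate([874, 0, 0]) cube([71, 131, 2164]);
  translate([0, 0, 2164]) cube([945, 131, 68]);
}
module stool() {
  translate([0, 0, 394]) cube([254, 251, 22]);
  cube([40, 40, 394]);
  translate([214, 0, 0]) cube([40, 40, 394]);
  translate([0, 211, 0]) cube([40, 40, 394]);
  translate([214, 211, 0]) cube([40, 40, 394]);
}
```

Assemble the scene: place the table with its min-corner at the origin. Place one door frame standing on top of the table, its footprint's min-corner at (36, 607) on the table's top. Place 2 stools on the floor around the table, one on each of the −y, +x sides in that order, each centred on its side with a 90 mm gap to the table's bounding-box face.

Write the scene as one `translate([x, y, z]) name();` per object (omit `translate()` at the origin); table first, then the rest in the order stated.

table();
translate([36, 607, 747]) door_frame();
translate([372, -341, 0]) stool();
translate([1088, 305, 0]) stool();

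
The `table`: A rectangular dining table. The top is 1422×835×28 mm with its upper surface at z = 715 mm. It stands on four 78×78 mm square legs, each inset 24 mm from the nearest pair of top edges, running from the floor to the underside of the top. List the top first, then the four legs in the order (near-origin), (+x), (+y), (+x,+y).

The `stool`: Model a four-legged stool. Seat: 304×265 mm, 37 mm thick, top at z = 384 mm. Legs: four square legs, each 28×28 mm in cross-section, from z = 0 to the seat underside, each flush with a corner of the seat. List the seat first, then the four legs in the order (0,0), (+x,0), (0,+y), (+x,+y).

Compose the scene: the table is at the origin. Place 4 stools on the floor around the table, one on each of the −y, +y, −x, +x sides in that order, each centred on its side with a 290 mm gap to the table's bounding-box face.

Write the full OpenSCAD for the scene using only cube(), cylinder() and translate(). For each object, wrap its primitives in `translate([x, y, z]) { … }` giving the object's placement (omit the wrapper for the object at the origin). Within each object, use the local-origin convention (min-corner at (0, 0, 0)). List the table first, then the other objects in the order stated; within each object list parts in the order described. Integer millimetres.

translate([0, 0, 687]) cube([1422, 835, 28]);
translate([24, 24, 0]) cube([78, 78, 687]);
translate([1320, 24, 0]) cube([78, 78, 687]);
translate([24, 733, 0]) cube([78, 78, 687]);
translate([1320, 733, 0]) cube([78, 78, 687]);
translate([559, -555, 0]) {
  translate([0, 0, 347]) cube([304, 265, 37]);
  cube([28, 28, 347]);
  translate([276, 0, 0]) cube([28, 28, 347]);
  translate([0, 237, 0]) cube([28, 28, 347]);
  translate([276, 237, 0]) cube([28, 28, 347]);
}
translate([559, 1125, 0]) {
  translate([0, 0, 347]) cube([304, 265, 37]);
  cube([28, 28, 347]);
  translate([276, 0, 0]) cube([28, 28, 347]);
  translate([0, 237, 0]) cube([28, 28, 347]);
  translate([276, 237, 0]) cube([28, 28, 347]);
}
translate([-594, 285, 0]) {
  translate([0, 0, 347]) cube([304, 265, 37]);
  cube([28, 28, 347]);
  translate([276, 0, 0]) cube([28, 28, 347]);
  translate([0, 237, 0]) cube([28, 28, 347]);
  translate([276, 237, 0]) cube([28, 28, 347]);
}
translate([1712, 285, 0]) {
  translate([0, 0, 347]) cube([304, 265, 37]);
  cube([28, 28, 347]);
  translate([276, 0, 0]) cube([28, 28, 347]);
  translate([0, 237, 0]) cube([28, 28, 347]);
  translate([276, 237, 0]) cube([28, 28, 347]);
}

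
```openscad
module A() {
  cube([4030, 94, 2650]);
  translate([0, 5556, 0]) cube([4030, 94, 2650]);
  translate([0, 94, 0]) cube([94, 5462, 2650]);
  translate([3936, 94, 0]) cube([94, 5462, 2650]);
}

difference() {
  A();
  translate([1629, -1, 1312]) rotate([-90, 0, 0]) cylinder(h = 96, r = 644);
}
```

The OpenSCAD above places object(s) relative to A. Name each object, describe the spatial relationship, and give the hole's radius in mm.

The subtracted cylinder has r = 644 mm.

A is a house frame. The house frame has a circular hole through its front wall. The hole's radius is 644 mm.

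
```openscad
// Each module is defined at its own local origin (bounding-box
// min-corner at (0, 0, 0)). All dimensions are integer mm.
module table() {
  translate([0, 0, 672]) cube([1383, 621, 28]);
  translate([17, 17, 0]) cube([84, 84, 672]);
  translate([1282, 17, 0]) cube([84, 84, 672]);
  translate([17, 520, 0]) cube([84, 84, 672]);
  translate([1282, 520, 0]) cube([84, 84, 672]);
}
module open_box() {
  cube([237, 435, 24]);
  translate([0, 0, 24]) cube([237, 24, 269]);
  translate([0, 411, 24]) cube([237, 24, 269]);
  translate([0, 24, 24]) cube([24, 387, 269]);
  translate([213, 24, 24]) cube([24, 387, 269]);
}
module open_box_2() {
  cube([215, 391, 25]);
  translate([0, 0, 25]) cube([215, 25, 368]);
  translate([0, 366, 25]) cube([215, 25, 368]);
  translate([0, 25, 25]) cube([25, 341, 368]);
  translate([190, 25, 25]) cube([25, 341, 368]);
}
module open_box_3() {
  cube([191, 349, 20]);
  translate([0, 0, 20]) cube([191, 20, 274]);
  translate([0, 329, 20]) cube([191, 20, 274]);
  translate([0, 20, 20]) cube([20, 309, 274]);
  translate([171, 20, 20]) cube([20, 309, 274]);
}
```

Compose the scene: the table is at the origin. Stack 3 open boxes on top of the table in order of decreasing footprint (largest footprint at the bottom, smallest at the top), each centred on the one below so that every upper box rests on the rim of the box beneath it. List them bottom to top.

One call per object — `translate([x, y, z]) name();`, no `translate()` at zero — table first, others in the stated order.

table();
translate([573, 93, 700]) open_box();
translate([584, 115, 993]) open_box_2();
translate([596, 136, 1386]) open_box_3();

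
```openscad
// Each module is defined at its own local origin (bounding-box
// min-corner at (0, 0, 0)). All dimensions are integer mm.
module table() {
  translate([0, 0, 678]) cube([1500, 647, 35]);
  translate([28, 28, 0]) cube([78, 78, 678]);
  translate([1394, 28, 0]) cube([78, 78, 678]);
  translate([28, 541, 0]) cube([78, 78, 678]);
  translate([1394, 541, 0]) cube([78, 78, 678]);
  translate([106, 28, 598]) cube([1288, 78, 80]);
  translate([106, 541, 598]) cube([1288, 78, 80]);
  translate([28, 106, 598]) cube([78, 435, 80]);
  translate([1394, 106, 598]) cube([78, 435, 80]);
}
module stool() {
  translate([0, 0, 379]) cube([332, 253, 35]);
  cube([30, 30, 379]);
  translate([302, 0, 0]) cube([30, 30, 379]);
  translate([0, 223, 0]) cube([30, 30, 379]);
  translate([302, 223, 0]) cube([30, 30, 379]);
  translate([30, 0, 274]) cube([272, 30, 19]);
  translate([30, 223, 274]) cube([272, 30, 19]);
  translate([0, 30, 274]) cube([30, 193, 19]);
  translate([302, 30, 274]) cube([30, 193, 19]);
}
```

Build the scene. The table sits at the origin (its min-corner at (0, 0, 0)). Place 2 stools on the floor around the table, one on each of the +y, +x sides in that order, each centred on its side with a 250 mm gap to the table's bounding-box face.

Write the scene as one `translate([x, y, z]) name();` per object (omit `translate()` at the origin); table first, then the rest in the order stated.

table();
translate([584, 897, 0]) stool();
translate([1750, 197, 0]) stool();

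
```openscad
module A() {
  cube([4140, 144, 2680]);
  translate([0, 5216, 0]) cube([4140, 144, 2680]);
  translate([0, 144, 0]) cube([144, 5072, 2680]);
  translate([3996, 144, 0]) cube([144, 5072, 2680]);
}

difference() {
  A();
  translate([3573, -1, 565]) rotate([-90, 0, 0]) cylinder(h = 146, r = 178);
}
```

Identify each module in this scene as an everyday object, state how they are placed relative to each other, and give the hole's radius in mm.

A is a house frame. The house frame has a circular hole through its front wall. The hole's radius is 178 mm.

The subtracted cylinder has r = 178 mm.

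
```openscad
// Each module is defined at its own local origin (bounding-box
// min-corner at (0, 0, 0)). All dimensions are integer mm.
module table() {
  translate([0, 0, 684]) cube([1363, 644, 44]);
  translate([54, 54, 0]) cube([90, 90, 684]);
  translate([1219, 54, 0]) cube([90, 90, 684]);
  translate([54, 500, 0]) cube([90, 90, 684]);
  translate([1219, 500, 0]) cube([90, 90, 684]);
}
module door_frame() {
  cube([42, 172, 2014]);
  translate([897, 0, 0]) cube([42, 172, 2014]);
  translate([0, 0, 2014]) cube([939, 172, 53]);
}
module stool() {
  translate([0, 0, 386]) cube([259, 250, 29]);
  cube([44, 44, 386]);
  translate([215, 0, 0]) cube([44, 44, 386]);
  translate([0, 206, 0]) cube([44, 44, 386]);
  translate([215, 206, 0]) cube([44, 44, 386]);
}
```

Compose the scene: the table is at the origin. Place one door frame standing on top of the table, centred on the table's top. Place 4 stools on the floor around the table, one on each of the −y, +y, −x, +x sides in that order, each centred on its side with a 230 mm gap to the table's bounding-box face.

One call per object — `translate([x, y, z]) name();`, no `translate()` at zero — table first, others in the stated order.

table();
translate([212, 236, 728]) door_frame();
translate([552, -480, 0]) stool();
translate([552, 874, 0]) stool();
translate([-489, 197, 0]) stool();
translate([1593, 197, 0]) stool();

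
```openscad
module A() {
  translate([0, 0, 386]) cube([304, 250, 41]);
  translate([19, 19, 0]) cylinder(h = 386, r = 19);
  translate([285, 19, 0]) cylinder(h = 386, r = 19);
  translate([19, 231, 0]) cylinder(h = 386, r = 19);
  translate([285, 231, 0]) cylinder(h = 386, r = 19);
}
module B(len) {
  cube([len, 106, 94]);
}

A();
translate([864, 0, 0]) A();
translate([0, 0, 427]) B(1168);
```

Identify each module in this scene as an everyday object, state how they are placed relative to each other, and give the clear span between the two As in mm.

A is a stool. B is a beam. A beam spans the tops of two stools. The clear span between the two stools is 560 mm.

Second stool starts at x = 864; first ends at x = 304; clear span = 864 − 304 = 560 mm.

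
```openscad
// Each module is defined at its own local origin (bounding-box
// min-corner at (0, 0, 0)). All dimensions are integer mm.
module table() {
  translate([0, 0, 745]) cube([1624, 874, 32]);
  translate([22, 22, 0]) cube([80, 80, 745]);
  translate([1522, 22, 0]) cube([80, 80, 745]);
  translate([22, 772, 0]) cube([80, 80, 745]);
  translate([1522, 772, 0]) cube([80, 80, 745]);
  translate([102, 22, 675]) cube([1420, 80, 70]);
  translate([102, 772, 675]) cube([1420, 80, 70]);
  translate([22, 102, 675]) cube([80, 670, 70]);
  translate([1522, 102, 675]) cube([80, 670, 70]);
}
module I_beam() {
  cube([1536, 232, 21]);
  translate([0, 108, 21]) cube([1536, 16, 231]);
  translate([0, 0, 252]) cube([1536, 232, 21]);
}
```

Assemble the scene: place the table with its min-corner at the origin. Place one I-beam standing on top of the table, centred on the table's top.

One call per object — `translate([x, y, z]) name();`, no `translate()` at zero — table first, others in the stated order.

table();
translate([44, 321, 777]) I_beam();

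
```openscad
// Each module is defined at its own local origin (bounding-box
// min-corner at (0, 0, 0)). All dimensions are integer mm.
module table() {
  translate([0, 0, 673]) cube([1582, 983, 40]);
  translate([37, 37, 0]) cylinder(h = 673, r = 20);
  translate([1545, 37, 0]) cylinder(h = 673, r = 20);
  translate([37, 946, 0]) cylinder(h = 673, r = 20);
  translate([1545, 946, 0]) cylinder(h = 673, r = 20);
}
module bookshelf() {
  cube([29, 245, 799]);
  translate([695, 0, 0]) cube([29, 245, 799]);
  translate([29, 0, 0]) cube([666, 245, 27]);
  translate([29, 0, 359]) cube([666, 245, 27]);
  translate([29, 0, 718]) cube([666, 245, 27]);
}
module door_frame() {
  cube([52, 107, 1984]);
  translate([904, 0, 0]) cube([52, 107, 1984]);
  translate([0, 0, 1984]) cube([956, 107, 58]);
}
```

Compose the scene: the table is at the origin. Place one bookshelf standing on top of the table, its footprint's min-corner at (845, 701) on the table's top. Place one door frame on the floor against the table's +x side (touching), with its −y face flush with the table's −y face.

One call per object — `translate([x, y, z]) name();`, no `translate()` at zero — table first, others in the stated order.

table();
translate([845, 701, 713]) bookshelf();
translate([1582, 0, 0]) door_frame();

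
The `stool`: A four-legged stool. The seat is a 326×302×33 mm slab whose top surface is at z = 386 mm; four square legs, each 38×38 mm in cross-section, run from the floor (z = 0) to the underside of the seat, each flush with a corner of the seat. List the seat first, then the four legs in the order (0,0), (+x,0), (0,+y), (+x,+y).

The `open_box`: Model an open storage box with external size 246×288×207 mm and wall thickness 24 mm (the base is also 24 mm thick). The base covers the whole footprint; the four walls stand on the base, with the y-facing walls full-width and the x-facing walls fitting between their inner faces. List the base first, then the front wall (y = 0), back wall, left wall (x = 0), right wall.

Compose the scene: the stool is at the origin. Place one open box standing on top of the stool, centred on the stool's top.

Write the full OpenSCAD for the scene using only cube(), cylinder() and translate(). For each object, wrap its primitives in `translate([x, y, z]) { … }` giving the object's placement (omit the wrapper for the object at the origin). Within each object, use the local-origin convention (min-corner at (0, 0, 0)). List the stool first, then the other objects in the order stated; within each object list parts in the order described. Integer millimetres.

translate([0, 0, 353]) cube([326, 302, 33]);
cube([38, 38, 353]);
translate([288, 0, 0]) cube([38, 38, 353]);
translate([0, 264, 0]) cube([38, 38, 353]);
translate([288, 264, 0]) cube([38, 38, 353]);
translate([40, 7, 386]) {
  cube([246, 288, 24]);
  translate([0, 0, 24]) cube([246, 24, 183]);
  translate([0, 264, 24]) cube([246, 24, 183]);
  translate([0, 24, 24]) cube([24, 240, 183]);
  translate([222, 24, 24]) cube([24, 240, 183]);
}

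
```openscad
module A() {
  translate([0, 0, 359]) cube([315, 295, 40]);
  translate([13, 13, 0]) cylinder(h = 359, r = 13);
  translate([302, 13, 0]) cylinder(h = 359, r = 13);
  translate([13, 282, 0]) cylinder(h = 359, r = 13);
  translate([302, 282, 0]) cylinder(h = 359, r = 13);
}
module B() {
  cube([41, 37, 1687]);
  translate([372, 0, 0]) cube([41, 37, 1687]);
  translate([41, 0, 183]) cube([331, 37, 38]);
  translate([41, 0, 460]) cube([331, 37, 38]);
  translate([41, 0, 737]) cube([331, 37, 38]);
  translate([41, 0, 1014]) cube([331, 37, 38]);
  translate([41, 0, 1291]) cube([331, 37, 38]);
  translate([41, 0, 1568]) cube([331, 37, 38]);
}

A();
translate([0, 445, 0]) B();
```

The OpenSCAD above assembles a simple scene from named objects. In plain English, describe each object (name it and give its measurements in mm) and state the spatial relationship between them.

A is a four-legged stool. The seat is 315×295 mm, 40 mm thick, top at z = 399 mm. It stands on four round legs, each 26 mm in diameter, from z = 0 to the seat underside, each leg's axis is inset half a diameter from the nearest pair of seat edges (so the leg's bounding box is flush with the corner).

B is a straight ladder. Two 41×37 mm vertical rails, 1687 mm tall, stand 413 mm apart (outside-to-outside) with their front faces coplanar on the −y side. 6 rungs, each 37 mm deep and 38 mm tall, span between the inner faces of the rails, front faces flush with the rails. The lowest rung's underside is at z = 183 mm and rungs are spaced 277 mm apart (underside to underside).

The ladder is on the floor beside the stool on its +y side.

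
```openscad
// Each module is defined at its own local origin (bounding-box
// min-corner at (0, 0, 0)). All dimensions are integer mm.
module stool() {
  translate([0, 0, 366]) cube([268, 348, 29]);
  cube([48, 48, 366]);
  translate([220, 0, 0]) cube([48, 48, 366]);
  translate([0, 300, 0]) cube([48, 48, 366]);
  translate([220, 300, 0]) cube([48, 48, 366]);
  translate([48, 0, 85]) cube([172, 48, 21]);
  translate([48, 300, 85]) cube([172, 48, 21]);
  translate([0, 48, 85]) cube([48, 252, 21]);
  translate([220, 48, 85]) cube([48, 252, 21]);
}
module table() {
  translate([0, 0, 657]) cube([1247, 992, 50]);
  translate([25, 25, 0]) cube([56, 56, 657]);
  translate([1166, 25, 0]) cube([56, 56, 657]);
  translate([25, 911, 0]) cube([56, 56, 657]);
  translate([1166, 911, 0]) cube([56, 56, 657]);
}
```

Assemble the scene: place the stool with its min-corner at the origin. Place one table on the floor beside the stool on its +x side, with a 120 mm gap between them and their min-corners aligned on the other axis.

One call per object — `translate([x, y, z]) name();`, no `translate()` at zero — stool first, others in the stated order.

stool();
translate([388, 0, 0]) table();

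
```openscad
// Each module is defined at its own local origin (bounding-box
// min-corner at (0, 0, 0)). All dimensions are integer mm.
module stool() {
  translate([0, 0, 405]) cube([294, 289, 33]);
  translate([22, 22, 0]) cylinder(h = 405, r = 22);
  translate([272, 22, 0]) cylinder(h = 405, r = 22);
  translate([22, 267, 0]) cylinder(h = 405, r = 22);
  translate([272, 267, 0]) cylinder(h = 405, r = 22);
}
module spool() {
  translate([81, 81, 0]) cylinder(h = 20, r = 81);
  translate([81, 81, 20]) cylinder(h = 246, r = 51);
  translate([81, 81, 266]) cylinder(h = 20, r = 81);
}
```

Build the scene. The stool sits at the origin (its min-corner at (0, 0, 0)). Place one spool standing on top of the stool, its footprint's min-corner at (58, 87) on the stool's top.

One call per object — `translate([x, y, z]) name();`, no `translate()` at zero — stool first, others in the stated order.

stool();
translate([58, 87, 438]) spool();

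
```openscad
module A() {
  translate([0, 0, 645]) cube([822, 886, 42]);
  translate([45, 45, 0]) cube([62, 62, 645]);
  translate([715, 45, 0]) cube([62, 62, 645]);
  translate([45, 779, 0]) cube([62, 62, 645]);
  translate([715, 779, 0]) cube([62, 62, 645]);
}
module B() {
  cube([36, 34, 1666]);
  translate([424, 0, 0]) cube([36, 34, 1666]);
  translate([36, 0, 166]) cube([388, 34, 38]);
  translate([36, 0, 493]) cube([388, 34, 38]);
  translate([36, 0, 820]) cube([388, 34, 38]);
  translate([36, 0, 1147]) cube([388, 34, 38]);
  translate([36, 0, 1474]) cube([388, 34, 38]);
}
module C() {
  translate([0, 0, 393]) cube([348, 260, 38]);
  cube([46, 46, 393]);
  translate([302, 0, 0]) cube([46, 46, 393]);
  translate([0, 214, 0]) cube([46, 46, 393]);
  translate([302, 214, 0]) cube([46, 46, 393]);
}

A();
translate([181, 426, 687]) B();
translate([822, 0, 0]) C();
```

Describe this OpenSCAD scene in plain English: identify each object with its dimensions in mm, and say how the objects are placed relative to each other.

A is a table with a 822×886 mm rectangular top, 42 mm thick, top surface at z = 687 mm, supported by four 62×62 mm square legs, each inset 45 mm from the nearest pair of top edges, running from the floor.

B is a straight ladder. Two 36×34 mm vertical rails, 1666 mm tall, stand 460 mm apart (outside-to-outside) with their front faces coplanar on the −y side. 5 rungs, each 34 mm deep and 38 mm tall, span between the inner faces of the rails, front faces flush with the rails. The lowest rung's underside is at z = 166 mm and rungs are spaced 327 mm apart (underside to underside).

C is a four-legged stool. The seat is a 348×260×38 mm slab whose top surface is at z = 431 mm; four square legs, each 46×46 mm in cross-section, run from the floor (z = 0) to the underside of the seat, each flush with a corner of the seat.

The ladder is on top of the table, centred. The stool is against the table's +x side, with their −y faces flush.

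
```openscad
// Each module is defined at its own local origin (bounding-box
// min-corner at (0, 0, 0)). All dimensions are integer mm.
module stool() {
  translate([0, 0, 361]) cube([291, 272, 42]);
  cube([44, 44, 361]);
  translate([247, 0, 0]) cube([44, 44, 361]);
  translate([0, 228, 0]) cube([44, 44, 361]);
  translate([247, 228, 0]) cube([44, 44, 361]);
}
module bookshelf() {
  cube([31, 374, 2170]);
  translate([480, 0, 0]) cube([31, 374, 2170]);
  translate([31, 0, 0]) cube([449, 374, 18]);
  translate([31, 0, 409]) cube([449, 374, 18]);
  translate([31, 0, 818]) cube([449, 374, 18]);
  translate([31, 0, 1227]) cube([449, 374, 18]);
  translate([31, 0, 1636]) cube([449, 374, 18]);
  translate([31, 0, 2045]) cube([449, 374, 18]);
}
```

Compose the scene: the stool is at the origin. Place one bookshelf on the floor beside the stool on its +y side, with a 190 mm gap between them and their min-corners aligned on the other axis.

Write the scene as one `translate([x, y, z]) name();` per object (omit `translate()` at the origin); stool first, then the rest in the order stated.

stool();
translate([0, 462, 0]) bookshelf();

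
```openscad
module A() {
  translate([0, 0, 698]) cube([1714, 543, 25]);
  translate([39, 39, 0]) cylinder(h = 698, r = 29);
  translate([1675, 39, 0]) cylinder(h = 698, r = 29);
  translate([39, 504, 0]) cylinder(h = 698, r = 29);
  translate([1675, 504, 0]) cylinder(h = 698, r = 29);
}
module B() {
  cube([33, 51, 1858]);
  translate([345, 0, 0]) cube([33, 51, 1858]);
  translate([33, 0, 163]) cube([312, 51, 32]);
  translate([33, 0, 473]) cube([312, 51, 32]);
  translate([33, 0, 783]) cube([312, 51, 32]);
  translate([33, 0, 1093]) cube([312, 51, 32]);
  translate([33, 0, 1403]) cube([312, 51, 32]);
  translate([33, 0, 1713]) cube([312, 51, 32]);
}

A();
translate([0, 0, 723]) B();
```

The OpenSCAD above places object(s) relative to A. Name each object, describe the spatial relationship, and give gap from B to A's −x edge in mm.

A is a table. B is a ladder. The ladder is on top of the table. The gap from the ladder to the table's −x edge is 0 mm.

The ladder's min-x is at 0; the table's min-x is 0; gap = 0 mm.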